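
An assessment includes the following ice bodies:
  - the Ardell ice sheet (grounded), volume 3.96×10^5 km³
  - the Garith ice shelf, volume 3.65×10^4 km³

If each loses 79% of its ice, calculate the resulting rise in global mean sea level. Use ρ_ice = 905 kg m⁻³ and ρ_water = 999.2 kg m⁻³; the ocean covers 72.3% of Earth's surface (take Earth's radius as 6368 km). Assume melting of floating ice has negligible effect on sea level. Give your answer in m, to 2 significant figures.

≈ 0.77 m

Ardell: 0.79 × 3.96×10^5 km³ × (905/999.2) = 2.833×10^5 km³ of water.
The Garith ice shelf is floating and already displaces its own weight of water, so its melt adds essentially nothing to sea level.
Total added water ≈ 2.833×10^14 m³ over 3.68×10^14 m² → Δh = 0.769 m.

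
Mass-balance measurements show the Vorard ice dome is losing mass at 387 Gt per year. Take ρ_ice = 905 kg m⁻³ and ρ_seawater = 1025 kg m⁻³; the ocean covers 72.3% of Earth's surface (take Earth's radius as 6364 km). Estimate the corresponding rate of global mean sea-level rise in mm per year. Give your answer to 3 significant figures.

ρ_w = 1025 kg m⁻³. Annual water volume added = 387 Gt / ρ_w = 3.870×10^14 kg / 1025 kg m⁻³ = 3.776×10^11 m³.
Δh per year = 3.776×10^11 / 3.68×10^14 = 1.03×10^-3 m = 1.03 mm.

≈ 1.03 mm/yr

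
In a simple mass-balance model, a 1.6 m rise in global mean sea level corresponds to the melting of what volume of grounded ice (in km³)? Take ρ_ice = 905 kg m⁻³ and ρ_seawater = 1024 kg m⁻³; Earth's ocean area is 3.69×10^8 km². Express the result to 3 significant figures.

≈ 6.68×10^5 km³

Required water volume = Δh × A = 1.6 m × 3.69×10^14 m² = 5.904×10^14 m³ = 5.904×10^5 km³.
Ice volume = water volume × ρ_w/ρ_ice = 5.904×10^5 × 1024/905 = 6.68×10^5 km³.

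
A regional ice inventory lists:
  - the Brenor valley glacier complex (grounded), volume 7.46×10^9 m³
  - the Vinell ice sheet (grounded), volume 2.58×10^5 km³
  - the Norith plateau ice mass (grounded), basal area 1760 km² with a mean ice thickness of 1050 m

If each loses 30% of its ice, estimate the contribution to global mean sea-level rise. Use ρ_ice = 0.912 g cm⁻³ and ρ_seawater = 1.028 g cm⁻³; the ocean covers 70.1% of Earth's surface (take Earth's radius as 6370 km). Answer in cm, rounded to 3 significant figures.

≈ 19.3 cm

Brenor: 0.3 × 7.46×10^9 m³ × (912/1028) = 1.985×10^9 m³ of water.
Vinell: 0.3 × 2.58×10^5 km³ × (912/1028) = 6.867×10^4 km³ of water.
Norith: ice volume = 1760 km² × 1050 m = 1848 km³; 0.3 × 1848 × (912/1028) = 491.8 km³ of water.
Total added water ≈ 6.916×10^13 m³ over 3.57×10^14 m² → Δh = 0.193 m = 19.3 cm.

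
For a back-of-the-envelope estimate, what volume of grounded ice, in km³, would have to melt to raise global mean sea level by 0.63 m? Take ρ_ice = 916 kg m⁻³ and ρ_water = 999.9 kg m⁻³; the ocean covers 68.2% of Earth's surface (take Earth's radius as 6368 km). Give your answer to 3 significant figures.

≈ 2.39×10^5 km³

Required water volume = Δh × A = 0.63 m × 3.48×10^14 m² = 2.189×10^14 m³ = 2.189×10^5 km³.
Ice volume = water volume × ρ_w/ρ_ice = 2.189×10^5 × 999.9/916 = 2.39×10^5 km³.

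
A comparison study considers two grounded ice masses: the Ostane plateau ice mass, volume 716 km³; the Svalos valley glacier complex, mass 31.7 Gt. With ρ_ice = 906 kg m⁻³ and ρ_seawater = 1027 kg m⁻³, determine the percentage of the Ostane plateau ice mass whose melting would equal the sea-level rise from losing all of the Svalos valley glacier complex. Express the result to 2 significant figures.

≈ 4.9 %

Equal sea-level rise means equal mass of meltwater, i.e. equal mass of ice lost.
Ice mass of Svalos: 3.170×10^13 kg; ice mass of Ostane: 6.487×10^14 kg.
Fraction required = 3.170×10^13 / 6.487×10^14 = 0.0489 → 4.9 %.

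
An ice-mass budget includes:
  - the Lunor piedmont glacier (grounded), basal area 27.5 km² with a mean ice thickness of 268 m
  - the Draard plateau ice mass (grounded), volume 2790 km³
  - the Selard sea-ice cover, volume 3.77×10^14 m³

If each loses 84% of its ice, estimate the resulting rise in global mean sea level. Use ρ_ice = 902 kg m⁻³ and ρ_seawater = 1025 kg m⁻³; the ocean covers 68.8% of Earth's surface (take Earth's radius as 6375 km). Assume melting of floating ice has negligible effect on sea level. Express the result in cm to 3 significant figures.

≈ 0.589 cm

Lunor: ice volume = 27.5 km² × 268 m = 7.370 km³; 0.84 × 7.370 × (902/1025) = 5.448 km³ of water.
Draard: 0.84 × 2790 km³ × (902/1025) = 2062 km³ of water.
The Selard sea-ice cover is floating and already displaces its own weight of water, so its melt adds essentially nothing to sea level.
Total added water ≈ 2.068×10^12 m³ over 3.51×10^14 m² → Δh = 5.89×10^-3 m = 0.589 cm.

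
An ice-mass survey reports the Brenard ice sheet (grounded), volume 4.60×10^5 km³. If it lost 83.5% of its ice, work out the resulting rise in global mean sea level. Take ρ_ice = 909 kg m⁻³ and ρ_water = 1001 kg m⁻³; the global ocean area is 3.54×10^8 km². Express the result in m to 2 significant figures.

≈ 0.99 m

Brenard: 0.835 × 4.60×10^5 km³ × (909/1001) = 3.488×10^5 km³ of water.
Spread over 3.54×10^14 m² of ocean, Δh = 3.488×10^14 / 3.54×10^14 = 0.985 m.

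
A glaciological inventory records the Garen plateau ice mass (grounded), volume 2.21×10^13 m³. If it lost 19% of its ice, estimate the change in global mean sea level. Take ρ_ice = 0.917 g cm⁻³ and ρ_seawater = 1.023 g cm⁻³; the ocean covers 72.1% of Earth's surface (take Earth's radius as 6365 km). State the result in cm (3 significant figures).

Garen: 0.19 × 2.21×10^13 m³ × (917/1023) = 3.764×10^12 m³ of water.
Spread over 3.67×10^14 m² of ocean, Δh = 3.764×10^12 / 3.67×10^14 = 0.0103 m = 1.03 cm.

≈ 1.03 cm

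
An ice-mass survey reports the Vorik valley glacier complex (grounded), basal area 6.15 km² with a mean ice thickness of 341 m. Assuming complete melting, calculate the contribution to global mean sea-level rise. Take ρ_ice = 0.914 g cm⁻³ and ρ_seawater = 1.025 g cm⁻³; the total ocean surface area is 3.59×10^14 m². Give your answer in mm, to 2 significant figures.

≈ 5.2×10^-3 mm

Vorik: ice volume = 6.15 km² × 341 m = 2.097 km³; 2.097 × (914/1025) = 1.870 km³ of water.
Spread over 3.59×10^14 m² of ocean, Δh = 1.870×10^9 / 3.59×10^14 = 5.21×10^-6 m = 5.2×10^-3 mm.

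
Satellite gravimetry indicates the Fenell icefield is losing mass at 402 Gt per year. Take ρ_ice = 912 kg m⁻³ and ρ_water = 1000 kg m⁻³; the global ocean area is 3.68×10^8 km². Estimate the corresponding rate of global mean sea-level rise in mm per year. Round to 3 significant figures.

≈ 1.09 mm/yr

ρ_w = 1000 kg m⁻³. Annual water volume added = 402 Gt / ρ_w = 4.020×10^14 kg / 1000 kg m⁻³ = 4.020×10^11 m³.
Δh per year = 4.020×10^11 / 3.68×10^14 = 1.09×10^-3 m = 1.09 mm.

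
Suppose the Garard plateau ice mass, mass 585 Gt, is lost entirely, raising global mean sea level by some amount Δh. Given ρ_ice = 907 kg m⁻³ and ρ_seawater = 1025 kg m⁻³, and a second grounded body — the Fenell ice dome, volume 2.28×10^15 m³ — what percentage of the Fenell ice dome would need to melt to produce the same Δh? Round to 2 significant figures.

≈ 0.028 %

Equal sea-level rise means equal mass of meltwater, i.e. equal mass of ice lost.
Ice mass of Garard: 5.850×10^14 kg; ice mass of Fenell: 2.068×10^18 kg.
Fraction required = 5.850×10^14 / 2.068×10^18 = 2.83×10^-4 → 0.028 %.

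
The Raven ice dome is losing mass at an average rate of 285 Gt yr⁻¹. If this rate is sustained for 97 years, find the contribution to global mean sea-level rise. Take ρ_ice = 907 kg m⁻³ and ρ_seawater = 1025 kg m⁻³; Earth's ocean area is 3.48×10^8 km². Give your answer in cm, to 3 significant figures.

≈ 7.75 cm

Total mass lost = 285 Gt/yr × 97 yr = 2.764×10^4 Gt = 2.764×10^16 kg.
ρ_w = 1025 kg m⁻³, so water volume = 2.764×10^16 / 1025 = 2.697×10^13 m³.
Δh = 2.697×10^13 / 3.48×10^14 = 0.0775 m = 7.75 cm.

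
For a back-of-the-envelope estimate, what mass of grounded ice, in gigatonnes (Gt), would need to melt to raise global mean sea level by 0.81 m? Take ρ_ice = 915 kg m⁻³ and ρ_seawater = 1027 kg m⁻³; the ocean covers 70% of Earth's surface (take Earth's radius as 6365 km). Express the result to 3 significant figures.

Required water volume = Δh × A = 0.81 m × 3.56×10^14 m² = 2.887×10^14 m³.
ρ_w = 1027 kg m⁻³, so the mass of water = 2.887×10^14 m³ × 1027 kg m⁻³ = 2.965×10^17 kg = 2.96×10^5 Gt (and the same mass of ice, by conservation).

≈ 2.96×10^5 Gt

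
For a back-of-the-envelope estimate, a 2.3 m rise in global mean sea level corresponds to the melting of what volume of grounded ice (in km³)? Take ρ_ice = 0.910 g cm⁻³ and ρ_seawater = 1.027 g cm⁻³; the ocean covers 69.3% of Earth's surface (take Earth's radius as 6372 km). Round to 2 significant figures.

Required water volume = Δh × A = 2.3 m × 3.54×10^14 m² = 8.132×10^14 m³ = 8.132×10^5 km³.
Ice volume = water volume × ρ_w/ρ_ice = 8.132×10^5 × 1027/910 = 9.2×10^5 km³.

≈ 9.2×10^5 km³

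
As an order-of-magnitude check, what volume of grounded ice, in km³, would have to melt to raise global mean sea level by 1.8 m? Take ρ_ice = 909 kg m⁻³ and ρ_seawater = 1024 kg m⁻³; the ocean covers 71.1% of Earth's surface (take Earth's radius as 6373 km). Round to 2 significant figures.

≈ 7.4×10^5 km³

Required water volume = Δh × A = 1.8 m × 3.63×10^14 m² = 6.532×10^14 m³ = 6.532×10^5 km³.
Ice volume = water volume × ρ_w/ρ_ice = 6.532×10^5 × 1024/909 = 7.4×10^5 km³.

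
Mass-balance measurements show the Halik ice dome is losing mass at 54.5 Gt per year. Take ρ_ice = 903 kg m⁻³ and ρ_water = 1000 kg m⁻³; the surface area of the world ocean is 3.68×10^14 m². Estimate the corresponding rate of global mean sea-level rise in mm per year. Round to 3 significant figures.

ρ_w = 1000 kg m⁻³. Annual water volume added = 54.5 Gt / ρ_w = 5.450×10^13 kg / 1000 kg m⁻³ = 5.450×10^10 m³.
Δh per year = 5.450×10^10 / 3.68×10^14 = 1.48×10^-4 m = 0.148 mm.

≈ 0.148 mm/yr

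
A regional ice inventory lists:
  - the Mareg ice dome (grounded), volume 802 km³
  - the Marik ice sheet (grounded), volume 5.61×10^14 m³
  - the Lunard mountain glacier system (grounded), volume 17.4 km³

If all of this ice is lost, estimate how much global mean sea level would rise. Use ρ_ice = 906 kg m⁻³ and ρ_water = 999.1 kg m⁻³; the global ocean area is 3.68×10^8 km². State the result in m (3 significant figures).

Mareg: 802 km³ × (906/999.1) = 727.3 km³ of water.
Marik: 5.61×10^14 m³ × (906/999.1) = 5.087×10^14 m³ of water.
Lunard: 17.4 km³ × (906/999.1) = 15.78 km³ of water.
Total added water ≈ 5.095×10^14 m³ over 3.68×10^14 m² → Δh = 1.38 m.

≈ 1.38 m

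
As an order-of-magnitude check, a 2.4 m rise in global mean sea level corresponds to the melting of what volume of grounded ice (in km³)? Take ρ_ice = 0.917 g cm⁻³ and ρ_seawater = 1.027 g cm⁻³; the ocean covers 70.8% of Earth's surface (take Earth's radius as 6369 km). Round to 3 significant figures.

Required water volume = Δh × A = 2.4 m × 3.61×10^14 m² = 8.662×10^14 m³ = 8.662×10^5 km³.
Ice volume = water volume × ρ_w/ρ_ice = 8.662×10^5 × 1027/917 = 9.70×10^5 km³.

≈ 9.70×10^5 km³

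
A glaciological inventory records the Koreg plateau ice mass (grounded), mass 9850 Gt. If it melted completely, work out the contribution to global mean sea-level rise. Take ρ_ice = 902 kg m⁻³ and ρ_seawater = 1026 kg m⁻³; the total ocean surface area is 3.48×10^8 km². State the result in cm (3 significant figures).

≈ 2.76 cm

Koreg: 9850 Gt = 9.850×10^15 kg; dividing by ρ_w = 1026 kg m⁻³ gives 9.600×10^12 m³ of water.
Spread over 3.48×10^14 m² of ocean, Δh = 9.600×10^12 / 3.48×10^14 = 0.0276 m = 2.76 cm.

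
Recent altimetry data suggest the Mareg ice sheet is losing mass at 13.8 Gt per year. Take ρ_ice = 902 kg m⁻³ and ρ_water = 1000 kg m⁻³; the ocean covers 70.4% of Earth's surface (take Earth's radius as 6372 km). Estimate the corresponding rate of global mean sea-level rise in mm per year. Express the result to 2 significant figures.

≈ 0.038 mm/yr

ρ_w = 1000 kg m⁻³. Annual water volume added = 13.8 Gt / ρ_w = 1.380×10^13 kg / 1000 kg m⁻³ = 1.380×10^10 m³.
Δh per year = 1.380×10^10 / 3.59×10^14 = 3.84×10^-5 m = 0.038 mm.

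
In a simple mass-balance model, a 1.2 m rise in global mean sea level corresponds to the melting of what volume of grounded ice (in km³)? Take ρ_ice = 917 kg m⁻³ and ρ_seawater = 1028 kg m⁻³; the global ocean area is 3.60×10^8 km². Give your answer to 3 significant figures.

Required water volume = Δh × A = 1.2 m × 3.60×10^14 m² = 4.320×10^14 m³ = 4.320×10^5 km³.
Ice volume = water volume × ρ_w/ρ_ice = 4.320×10^5 × 1028/917 = 4.84×10^5 km³.

≈ 4.84×10^5 km³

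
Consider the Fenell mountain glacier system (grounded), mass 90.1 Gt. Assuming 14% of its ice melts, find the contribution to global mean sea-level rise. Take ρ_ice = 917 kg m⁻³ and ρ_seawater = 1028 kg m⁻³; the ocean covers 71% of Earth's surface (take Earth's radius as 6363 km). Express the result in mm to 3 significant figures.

≈ 0.0340 mm

Fenell: 0.14 × 90.1 Gt = 1.261×10^13 kg; dividing by ρ_w = 1028 kg m⁻³ gives 1.227×10^10 m³ of water.
Spread over 3.61×10^14 m² of ocean, Δh = 1.227×10^10 / 3.61×10^14 = 3.40×10^-5 m = 0.0340 mm.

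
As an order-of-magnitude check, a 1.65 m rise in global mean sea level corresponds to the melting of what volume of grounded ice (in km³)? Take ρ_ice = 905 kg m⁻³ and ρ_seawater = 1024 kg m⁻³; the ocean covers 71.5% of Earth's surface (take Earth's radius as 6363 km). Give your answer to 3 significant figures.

≈ 6.79×10^5 km³

Required water volume = Δh × A = 1.65 m × 3.64×10^14 m² = 6.002×10^14 m³ = 6.002×10^5 km³.
Ice volume = water volume × ρ_w/ρ_ice = 6.002×10^5 × 1024/905 = 6.79×10^5 km³.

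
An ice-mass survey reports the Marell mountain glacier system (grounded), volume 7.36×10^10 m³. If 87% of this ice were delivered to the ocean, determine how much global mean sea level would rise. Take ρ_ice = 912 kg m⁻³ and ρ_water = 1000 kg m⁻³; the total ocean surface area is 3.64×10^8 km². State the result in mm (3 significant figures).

Marell: 0.87 × 7.36×10^10 m³ × (912/1000) = 5.840×10^10 m³ of water.
Spread over 3.64×10^14 m² of ocean, Δh = 5.840×10^10 / 3.64×10^14 = 1.60×10^-4 m = 0.160 mm.

≈ 0.160 mm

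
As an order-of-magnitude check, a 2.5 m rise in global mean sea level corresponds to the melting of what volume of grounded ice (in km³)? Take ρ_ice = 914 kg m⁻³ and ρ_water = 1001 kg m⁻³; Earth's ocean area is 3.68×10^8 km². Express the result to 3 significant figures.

Required water volume = Δh × A = 2.5 m × 3.68×10^14 m² = 9.200×10^14 m³ = 9.200×10^5 km³.
Ice volume = water volume × ρ_w/ρ_ice = 9.200×10^5 × 1001/914 = 1.01×10^6 km³.

≈ 1.01×10^6 km³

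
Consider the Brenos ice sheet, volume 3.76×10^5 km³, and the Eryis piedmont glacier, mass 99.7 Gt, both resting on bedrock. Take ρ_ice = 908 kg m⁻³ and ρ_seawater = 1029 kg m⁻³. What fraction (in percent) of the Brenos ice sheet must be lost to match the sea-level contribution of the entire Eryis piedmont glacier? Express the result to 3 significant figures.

≈ 0.0292 %

Equal sea-level rise means equal mass of meltwater, i.e. equal mass of ice lost.
Ice mass of Eryis: 9.970×10^13 kg; ice mass of Brenos: 3.414×10^17 kg.
Fraction required = 9.970×10^13 / 3.414×10^17 = 2.92×10^-4 → 0.0292 %.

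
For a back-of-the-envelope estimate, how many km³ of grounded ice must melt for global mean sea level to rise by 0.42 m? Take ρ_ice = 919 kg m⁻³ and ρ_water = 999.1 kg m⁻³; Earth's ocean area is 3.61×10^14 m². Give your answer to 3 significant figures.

≈ 1.65×10^5 km³

Required water volume = Δh × A = 0.42 m × 3.61×10^14 m² = 1.516×10^14 m³ = 1.516×10^5 km³.
Ice volume = water volume × ρ_w/ρ_ice = 1.516×10^5 × 999.1/919 = 1.65×10^5 km³.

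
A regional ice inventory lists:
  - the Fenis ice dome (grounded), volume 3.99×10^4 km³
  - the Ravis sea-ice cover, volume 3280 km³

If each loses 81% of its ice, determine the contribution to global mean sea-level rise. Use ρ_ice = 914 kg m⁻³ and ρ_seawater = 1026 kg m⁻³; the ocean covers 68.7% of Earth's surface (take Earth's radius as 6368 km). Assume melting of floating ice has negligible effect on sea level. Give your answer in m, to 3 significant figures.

Fenis: 0.81 × 3.99×10^4 km³ × (914/1026) = 2.879×10^4 km³ of water.
The Ravis sea-ice cover is floating and already displaces its own weight of water, so its melt adds essentially nothing to sea level.
Total added water ≈ 2.879×10^13 m³ over 3.50×10^14 m² → Δh = 0.0822 m.

≈ 0.0822 m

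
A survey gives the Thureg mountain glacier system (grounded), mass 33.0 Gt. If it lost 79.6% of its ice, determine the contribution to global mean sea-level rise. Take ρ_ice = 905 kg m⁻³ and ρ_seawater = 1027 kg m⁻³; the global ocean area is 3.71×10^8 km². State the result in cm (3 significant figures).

≈ 6.89×10^-3 cm

Thureg: 0.796 × 33.0 Gt = 2.627×10^13 kg; dividing by ρ_w = 1027 kg m⁻³ gives 2.558×10^10 m³ of water.
Spread over 3.71×10^14 m² of ocean, Δh = 2.558×10^10 / 3.71×10^14 = 6.89×10^-5 m = 6.89×10^-3 cm.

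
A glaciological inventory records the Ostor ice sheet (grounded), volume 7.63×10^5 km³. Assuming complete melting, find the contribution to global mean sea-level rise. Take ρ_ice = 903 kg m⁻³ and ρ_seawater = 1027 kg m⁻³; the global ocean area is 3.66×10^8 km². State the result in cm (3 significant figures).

Ostor: 7.63×10^5 km³ × (903/1027) = 6.709×10^5 km³ of water.
Spread over 3.66×10^14 m² of ocean, Δh = 6.709×10^14 / 3.66×10^14 = 1.83 m = 183 cm.

≈ 183 cm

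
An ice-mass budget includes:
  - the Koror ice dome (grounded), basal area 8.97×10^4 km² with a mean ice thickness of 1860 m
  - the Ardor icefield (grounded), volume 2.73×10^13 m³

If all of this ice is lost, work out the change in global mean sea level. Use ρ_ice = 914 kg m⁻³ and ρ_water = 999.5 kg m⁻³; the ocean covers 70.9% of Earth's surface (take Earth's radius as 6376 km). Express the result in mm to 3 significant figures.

Koror: ice volume = 8.97×10^4 km² × 1860 m = 1.668×10^5 km³; 1.668×10^5 × (914/999.5) = 1.526×10^5 km³ of water.
Ardor: 2.73×10^13 m³ × (914/999.5) = 2.496×10^13 m³ of water.
Total added water ≈ 1.775×10^14 m³ over 3.62×10^14 m² → Δh = 0.490 m = 490 mm.

≈ 490 mm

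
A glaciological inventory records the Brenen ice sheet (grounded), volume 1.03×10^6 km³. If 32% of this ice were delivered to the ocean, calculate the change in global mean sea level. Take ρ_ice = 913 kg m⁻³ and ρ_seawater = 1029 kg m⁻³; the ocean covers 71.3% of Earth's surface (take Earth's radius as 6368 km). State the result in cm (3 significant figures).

Brenen: 0.32 × 1.03×10^6 km³ × (913/1029) = 2.924×10^5 km³ of water.
Spread over 3.63×10^14 m² of ocean, Δh = 2.924×10^14 / 3.63×10^14 = 0.805 m = 80.5 cm.

≈ 80.5 cm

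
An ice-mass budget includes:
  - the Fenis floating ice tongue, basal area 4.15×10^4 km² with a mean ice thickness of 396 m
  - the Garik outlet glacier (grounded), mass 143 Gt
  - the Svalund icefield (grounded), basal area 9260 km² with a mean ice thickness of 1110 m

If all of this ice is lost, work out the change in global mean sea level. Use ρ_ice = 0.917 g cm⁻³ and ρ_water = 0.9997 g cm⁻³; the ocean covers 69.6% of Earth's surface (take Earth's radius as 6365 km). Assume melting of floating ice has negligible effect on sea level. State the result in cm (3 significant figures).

≈ 2.70 cm

The Fenis floating ice tongue is floating and already displaces its own weight of water, so its melt adds essentially nothing to sea level.
Garik: 143 Gt = 1.430×10^14 kg; dividing by ρ_w = 0.9997 g cm⁻³ = 999.7 kg m⁻³ gives 1.430×10^11 m³ of water.
Svalund: ice volume = 9260 km² × 1110 m = 1.028×10^4 km³; 1.028×10^4 × (917/999.7) = 9428 km³ of water.
Total added water ≈ 9.571×10^12 m³ over 3.54×10^14 m² → Δh = 0.0270 m = 2.70 cm.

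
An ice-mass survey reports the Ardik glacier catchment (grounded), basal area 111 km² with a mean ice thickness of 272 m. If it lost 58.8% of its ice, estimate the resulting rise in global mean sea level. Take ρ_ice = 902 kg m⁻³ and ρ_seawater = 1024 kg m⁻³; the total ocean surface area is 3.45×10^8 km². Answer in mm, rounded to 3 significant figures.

Ardik: ice volume = 111 km² × 272 m = 30.19 km³; 0.588 × 30.19 × (902/1024) = 15.64 km³ of water.
Spread over 3.45×10^14 m² of ocean, Δh = 1.564×10^10 / 3.45×10^14 = 4.53×10^-5 m = 0.0453 mm.

≈ 0.0453 mm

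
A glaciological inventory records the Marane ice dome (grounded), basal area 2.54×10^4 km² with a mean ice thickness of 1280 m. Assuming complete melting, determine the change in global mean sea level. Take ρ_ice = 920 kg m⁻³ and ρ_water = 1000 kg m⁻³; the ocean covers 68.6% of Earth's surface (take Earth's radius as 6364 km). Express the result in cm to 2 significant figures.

Marane: ice volume = 2.54×10^4 km² × 1280 m = 3.251×10^4 km³; 3.251×10^4 × (920/1000) = 2.991×10^4 km³ of water.
Spread over 3.49×10^14 m² of ocean, Δh = 2.991×10^13 / 3.49×10^14 = 0.0857 m = 8.6 cm.

≈ 8.6 cm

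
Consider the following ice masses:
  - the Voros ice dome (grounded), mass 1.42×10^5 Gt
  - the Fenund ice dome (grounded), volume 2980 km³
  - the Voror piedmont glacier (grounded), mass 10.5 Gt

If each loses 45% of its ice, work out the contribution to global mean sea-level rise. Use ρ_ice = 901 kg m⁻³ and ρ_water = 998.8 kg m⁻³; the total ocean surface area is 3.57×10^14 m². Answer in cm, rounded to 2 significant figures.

Voros: 0.45 × 1.42×10^5 Gt = 6.390×10^16 kg; dividing by ρ_w = 998.8 kg m⁻³ gives 6.398×10^13 m³ of water.
Fenund: 0.45 × 2980 km³ × (901/998.8) = 1210 km³ of water.
Voror: 0.45 × 10.5 Gt = 4.725×10^12 kg; dividing by ρ_w = 998.8 kg m⁻³ gives 4.731×10^9 m³ of water.
Total added water ≈ 6.519×10^13 m³ over 3.57×10^14 m² → Δh = 0.183 m = 18 cm.

≈ 18 cm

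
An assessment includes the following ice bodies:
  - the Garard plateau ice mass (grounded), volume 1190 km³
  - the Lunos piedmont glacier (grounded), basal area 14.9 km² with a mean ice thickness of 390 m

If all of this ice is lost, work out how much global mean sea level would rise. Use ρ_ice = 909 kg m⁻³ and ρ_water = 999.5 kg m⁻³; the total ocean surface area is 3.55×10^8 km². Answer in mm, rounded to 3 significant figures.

Garard: 1190 km³ × (909/999.5) = 1082 km³ of water.
Lunos: ice volume = 14.9 km² × 390 m = 5.811 km³; 5.811 × (909/999.5) = 5.285 km³ of water.
Total added water ≈ 1.088×10^12 m³ over 3.55×10^14 m² → Δh = 3.06×10^-3 m = 3.06 mm.

≈ 3.06 mm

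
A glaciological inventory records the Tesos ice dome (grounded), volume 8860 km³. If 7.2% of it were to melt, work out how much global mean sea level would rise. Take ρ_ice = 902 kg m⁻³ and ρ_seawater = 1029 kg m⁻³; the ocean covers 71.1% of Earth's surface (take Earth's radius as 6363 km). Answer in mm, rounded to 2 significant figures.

≈ 1.5 mm

Tesos: 0.072 × 8860 km³ × (902/1029) = 559.2 km³ of water.
Spread over 3.62×10^14 m² of ocean, Δh = 5.592×10^11 / 3.62×10^14 = 1.55×10^-3 m = 1.5 mm.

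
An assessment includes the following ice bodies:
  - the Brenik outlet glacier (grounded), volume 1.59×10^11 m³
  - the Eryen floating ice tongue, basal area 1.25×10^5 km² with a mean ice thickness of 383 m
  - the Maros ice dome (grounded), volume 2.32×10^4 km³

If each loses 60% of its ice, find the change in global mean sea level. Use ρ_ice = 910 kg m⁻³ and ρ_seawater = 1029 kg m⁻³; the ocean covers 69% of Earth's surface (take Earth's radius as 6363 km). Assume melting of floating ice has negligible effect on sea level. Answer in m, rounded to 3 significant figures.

≈ 0.0353 m

Brenik: 0.6 × 1.59×10^11 m³ × (910/1029) = 8.437×10^10 m³ of water.
The Eryen floating ice tongue is floating and already displaces its own weight of water, so its melt adds essentially nothing to sea level.
Maros: 0.6 × 2.32×10^4 km³ × (910/1029) = 1.231×10^4 km³ of water.
Total added water ≈ 1.239×10^13 m³ over 3.51×10^14 m² → Δh = 0.0353 m.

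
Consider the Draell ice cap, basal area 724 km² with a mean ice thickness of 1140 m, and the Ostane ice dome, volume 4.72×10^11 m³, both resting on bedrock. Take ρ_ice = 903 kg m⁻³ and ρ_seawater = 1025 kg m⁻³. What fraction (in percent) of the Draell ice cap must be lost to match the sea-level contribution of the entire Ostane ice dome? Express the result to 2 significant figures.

Equal sea-level rise means equal mass of meltwater, i.e. equal mass of ice lost.
Ice mass of Ostane: 4.262×10^14 kg; ice mass of Draell: 7.453×10^14 kg.
Fraction required = 4.262×10^14 / 7.453×10^14 = 0.572 → 57 %.

≈ 57 %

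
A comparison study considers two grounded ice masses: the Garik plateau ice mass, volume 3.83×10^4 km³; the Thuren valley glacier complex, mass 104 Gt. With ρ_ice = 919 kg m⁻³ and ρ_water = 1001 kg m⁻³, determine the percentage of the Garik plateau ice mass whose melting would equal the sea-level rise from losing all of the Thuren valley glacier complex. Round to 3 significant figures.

≈ 0.295 %

Equal sea-level rise means equal mass of meltwater, i.e. equal mass of ice lost.
Ice mass of Thuren: 1.040×10^14 kg; ice mass of Garik: 3.520×10^16 kg.
Fraction required = 1.040×10^14 / 3.520×10^16 = 2.95×10^-3 → 0.295 %.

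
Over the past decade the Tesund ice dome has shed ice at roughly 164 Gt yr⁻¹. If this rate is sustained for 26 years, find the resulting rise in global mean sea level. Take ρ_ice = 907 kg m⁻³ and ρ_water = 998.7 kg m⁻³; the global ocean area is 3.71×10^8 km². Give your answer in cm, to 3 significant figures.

Total mass lost = 164 Gt/yr × 26 yr = 4264 Gt = 4.264×10^15 kg.
ρ_w = 998.7 kg m⁻³, so water volume = 4.264×10^15 / 998.7 = 4.270×10^12 m³.
Δh = 4.270×10^12 / 3.71×10^14 = 0.0115 m = 1.15 cm.

≈ 1.15 cm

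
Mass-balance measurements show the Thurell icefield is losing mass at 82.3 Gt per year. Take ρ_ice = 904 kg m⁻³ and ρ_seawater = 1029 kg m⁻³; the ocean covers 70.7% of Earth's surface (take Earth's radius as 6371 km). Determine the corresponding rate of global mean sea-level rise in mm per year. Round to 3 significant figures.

ρ_w = 1029 kg m⁻³. Annual water volume added = 82.3 Gt / ρ_w = 8.230×10^13 kg / 1029 kg m⁻³ = 7.998×10^10 m³.
Δh per year = 7.998×10^10 / 3.61×10^14 = 2.22×10^-4 m = 0.222 mm.

≈ 0.222 mm/yr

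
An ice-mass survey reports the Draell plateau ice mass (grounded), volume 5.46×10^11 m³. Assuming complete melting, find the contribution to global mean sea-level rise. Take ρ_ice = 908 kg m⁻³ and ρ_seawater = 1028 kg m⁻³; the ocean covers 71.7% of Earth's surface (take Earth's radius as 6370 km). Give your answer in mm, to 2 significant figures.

Draell: 5.46×10^11 m³ × (908/1028) = 4.823×10^11 m³ of water.
Spread over 3.66×10^14 m² of ocean, Δh = 4.823×10^11 / 3.66×10^14 = 1.32×10^-3 m = 1.3 mm.

≈ 1.3 mm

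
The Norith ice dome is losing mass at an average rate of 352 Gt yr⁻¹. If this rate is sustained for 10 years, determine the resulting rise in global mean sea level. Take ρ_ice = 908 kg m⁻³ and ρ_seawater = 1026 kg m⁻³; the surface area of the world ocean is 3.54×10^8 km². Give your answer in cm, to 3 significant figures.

≈ 0.969 cm

Total mass lost = 352 Gt/yr × 10 yr = 3520 Gt = 3.520×10^15 kg.
ρ_w = 1026 kg m⁻³, so water volume = 3.520×10^15 / 1026 = 3.431×10^12 m³.
Δh = 3.431×10^12 / 3.54×10^14 = 9.69×10^-3 m = 0.969 cm.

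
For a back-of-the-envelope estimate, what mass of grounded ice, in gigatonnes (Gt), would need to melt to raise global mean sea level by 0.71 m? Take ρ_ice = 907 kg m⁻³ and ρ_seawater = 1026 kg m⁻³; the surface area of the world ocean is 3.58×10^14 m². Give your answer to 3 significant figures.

Required water volume = Δh × A = 0.71 m × 3.58×10^14 m² = 2.542×10^14 m³.
ρ_w = 1026 kg m⁻³, so the mass of water = 2.542×10^14 m³ × 1026 kg m⁻³ = 2.608×10^17 kg = 2.61×10^5 Gt (and the same mass of ice, by conservation).

≈ 2.61×10^5 Gt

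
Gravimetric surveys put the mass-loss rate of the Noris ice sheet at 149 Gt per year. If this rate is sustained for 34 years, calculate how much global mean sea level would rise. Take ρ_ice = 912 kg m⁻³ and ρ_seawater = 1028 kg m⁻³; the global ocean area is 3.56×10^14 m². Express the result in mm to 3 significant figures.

Total mass lost = 149 Gt/yr × 34 yr = 5066 Gt = 5.066×10^15 kg.
ρ_w = 1028 kg m⁻³, so water volume = 5.066×10^15 / 1028 = 4.928×10^12 m³.
Δh = 4.928×10^12 / 3.56×10^14 = 0.0138 m = 13.8 mm.

≈ 13.8 mm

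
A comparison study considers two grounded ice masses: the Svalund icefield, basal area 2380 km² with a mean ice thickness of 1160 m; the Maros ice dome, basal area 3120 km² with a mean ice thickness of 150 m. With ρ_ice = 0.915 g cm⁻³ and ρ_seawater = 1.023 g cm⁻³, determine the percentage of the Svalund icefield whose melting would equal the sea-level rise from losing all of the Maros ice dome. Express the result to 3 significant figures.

Equal sea-level rise means equal mass of meltwater, i.e. equal mass of ice lost.
Ice mass of Maros: 4.282×10^14 kg; ice mass of Svalund: 2.526×10^15 kg.
Fraction required = 4.282×10^14 / 2.526×10^15 = 0.170 → 17.0 %.

≈ 17.0 %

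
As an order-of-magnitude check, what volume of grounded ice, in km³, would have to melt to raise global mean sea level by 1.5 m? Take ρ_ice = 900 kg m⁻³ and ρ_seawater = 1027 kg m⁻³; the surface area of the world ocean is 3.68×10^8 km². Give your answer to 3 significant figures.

Required water volume = Δh × A = 1.5 m × 3.68×10^14 m² = 5.520×10^14 m³ = 5.520×10^5 km³.
Ice volume = water volume × ρ_w/ρ_ice = 5.520×10^5 × 1027/900 = 6.30×10^5 km³.

≈ 6.30×10^5 km³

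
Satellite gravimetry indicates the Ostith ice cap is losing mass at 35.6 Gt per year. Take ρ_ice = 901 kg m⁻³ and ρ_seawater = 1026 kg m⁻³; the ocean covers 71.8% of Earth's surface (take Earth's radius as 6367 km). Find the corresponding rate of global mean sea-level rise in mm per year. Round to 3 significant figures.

≈ 0.0949 mm/yr

ρ_w = 1026 kg m⁻³. Annual water volume added = 35.6 Gt / ρ_w = 3.560×10^13 kg / 1026 kg m⁻³ = 3.470×10^10 m³.
Δh per year = 3.470×10^10 / 3.66×10^14 = 9.49×10^-5 m = 0.0949 mm.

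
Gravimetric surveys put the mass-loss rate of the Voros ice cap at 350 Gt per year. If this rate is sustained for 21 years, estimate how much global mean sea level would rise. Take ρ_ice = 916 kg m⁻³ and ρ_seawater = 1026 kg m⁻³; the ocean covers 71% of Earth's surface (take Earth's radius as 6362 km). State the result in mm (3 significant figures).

Total mass lost = 350 Gt/yr × 21 yr = 7350 Gt = 7.350×10^15 kg.
ρ_w = 1026 kg m⁻³, so water volume = 7.350×10^15 / 1026 = 7.164×10^12 m³.
Δh = 7.164×10^12 / 3.61×10^14 = 0.0198 m = 19.8 mm.

≈ 19.8 mm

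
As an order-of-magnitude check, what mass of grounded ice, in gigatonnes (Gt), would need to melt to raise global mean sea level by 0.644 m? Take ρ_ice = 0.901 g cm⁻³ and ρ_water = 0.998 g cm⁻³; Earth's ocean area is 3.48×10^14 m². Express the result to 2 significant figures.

≈ 2.2×10^5 Gt

Required water volume = Δh × A = 0.644 m × 3.48×10^14 m² = 2.241×10^14 m³.
ρ_w = 0.998 g cm⁻³ = 998 kg m⁻³, so the mass of water = 2.241×10^14 m³ × 998 kg m⁻³ = 2.237×10^17 kg = 2.2×10^5 Gt (and the same mass of ice, by conservation).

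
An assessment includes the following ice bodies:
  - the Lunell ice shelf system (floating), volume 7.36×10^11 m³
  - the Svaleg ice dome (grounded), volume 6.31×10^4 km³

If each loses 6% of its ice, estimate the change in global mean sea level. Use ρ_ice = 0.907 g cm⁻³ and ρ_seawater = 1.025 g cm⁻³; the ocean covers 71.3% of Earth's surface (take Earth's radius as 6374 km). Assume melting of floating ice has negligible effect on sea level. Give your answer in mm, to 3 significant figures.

The Lunell ice shelf system is floating and already displaces its own weight of water, so its melt adds essentially nothing to sea level.
Svaleg: 0.06 × 6.31×10^4 km³ × (907/1025) = 3350 km³ of water.
Total added water ≈ 3.350×10^12 m³ over 3.64×10^14 m² → Δh = 9.20×10^-3 m = 9.20 mm.

≈ 9.20 mm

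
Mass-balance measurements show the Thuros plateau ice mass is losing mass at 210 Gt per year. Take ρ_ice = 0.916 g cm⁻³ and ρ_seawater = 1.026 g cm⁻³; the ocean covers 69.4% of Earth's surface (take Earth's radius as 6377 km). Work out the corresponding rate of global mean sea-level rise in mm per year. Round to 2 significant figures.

ρ_w = 1.026 g cm⁻³ = 1026 kg m⁻³. Annual water volume added = 210 Gt / ρ_w = 2.100×10^14 kg / 1026 kg m⁻³ = 2.047×10^11 m³.
Δh per year = 2.047×10^11 / 3.55×10^14 = 5.77×10^-4 m = 0.58 mm.

≈ 0.58 mm/yr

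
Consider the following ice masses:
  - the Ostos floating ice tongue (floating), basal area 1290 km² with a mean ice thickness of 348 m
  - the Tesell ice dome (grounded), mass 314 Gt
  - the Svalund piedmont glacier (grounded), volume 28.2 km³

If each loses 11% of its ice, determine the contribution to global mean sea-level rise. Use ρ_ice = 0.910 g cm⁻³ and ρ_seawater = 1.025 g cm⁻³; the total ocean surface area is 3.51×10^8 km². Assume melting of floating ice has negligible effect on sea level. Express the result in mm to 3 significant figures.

≈ 0.104 mm

The Ostos floating ice tongue is floating and already displaces its own weight of water, so its melt adds essentially nothing to sea level.
Tesell: 0.11 × 314 Gt = 3.454×10^13 kg; dividing by ρ_w = 1.025 g cm⁻³ = 1025 kg m⁻³ gives 3.370×10^10 m³ of water.
Svalund: 0.11 × 28.2 km³ × (910/1025) = 2.754 km³ of water.
Total added water ≈ 3.645×10^10 m³ over 3.51×10^14 m² → Δh = 1.04×10^-4 m = 0.104 mm.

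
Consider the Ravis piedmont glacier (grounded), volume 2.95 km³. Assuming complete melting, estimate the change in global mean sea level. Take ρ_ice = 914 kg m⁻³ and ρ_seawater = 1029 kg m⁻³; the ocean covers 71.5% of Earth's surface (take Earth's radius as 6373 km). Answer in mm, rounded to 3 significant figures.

Ravis: 2.95 km³ × (914/1029) = 2.620 km³ of water.
Spread over 3.65×10^14 m² of ocean, Δh = 2.620×10^9 / 3.65×10^14 = 7.18×10^-6 m = 7.18×10^-3 mm.

≈ 7.18×10^-3 mm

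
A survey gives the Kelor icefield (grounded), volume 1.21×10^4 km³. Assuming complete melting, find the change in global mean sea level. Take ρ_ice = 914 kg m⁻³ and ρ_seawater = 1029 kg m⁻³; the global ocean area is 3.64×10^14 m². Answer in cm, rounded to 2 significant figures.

≈ 3.0 cm

Kelor: 1.21×10^4 km³ × (914/1029) = 1.075×10^4 km³ of water.
Spread over 3.64×10^14 m² of ocean, Δh = 1.075×10^13 / 3.64×10^14 = 0.0295 m = 3.0 cm.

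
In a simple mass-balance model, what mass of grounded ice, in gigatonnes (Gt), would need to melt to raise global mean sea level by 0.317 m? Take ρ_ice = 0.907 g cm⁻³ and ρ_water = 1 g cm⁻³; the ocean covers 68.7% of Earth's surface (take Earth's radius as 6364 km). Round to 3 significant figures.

≈ 1.11×10^5 Gt

Required water volume = Δh × A = 0.317 m × 3.50×10^14 m² = 1.108×10^14 m³.
ρ_w = 1 g cm⁻³ = 1000 kg m⁻³, so the mass of water = 1.108×10^14 m³ × 1000 kg m⁻³ = 1.108×10^17 kg = 1.11×10^5 Gt (and the same mass of ice, by conservation).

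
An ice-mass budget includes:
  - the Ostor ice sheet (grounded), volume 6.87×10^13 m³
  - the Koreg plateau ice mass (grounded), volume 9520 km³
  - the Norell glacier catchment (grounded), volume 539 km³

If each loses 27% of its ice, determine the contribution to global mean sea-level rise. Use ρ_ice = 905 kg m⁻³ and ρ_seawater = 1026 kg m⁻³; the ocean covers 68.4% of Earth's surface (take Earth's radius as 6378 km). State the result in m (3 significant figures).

≈ 0.0536 m

Ostor: 0.27 × 6.87×10^13 m³ × (905/1026) = 1.636×10^13 m³ of water.
Koreg: 0.27 × 9520 km³ × (905/1026) = 2267 km³ of water.
Norell: 0.27 × 539 km³ × (905/1026) = 128.4 km³ of water.
Total added water ≈ 1.876×10^13 m³ over 3.50×10^14 m² → Δh = 0.0536 m.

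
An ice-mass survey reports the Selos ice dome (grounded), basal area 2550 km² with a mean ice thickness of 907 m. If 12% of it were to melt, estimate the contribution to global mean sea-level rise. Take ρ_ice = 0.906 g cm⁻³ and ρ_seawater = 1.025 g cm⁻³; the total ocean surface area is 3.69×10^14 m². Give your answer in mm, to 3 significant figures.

Selos: ice volume = 2550 km² × 907 m = 2313 km³; 0.12 × 2313 × (906/1025) = 245.3 km³ of water.
Spread over 3.69×10^14 m² of ocean, Δh = 2.453×10^11 / 3.69×10^14 = 6.65×10^-4 m = 0.665 mm.

≈ 0.665 mm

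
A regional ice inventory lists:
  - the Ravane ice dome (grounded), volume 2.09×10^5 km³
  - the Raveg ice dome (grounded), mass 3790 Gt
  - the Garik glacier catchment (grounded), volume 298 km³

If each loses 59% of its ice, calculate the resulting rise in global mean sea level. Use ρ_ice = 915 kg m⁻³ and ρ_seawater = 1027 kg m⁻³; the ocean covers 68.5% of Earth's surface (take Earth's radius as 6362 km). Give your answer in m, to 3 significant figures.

≈ 0.322 m

Ravane: 0.59 × 2.09×10^5 km³ × (915/1027) = 1.099×10^5 km³ of water.
Raveg: 0.59 × 3790 Gt = 2.236×10^15 kg; dividing by ρ_w = 1027 kg m⁻³ gives 2.177×10^12 m³ of water.
Garik: 0.59 × 298 km³ × (915/1027) = 156.6 km³ of water.
Total added water ≈ 1.122×10^14 m³ over 3.48×10^14 m² → Δh = 0.322 m.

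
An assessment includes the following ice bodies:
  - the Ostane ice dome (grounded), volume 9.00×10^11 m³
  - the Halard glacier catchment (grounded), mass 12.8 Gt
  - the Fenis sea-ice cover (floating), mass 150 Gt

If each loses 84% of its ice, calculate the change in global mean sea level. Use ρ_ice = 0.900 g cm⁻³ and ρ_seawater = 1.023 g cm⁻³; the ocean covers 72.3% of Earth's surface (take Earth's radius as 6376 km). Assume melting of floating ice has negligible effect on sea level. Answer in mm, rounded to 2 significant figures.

≈ 1.8 mm

Ostane: 0.84 × 9.00×10^11 m³ × (900/1023) = 6.651×10^11 m³ of water.
Halard: 0.84 × 12.8 Gt = 1.075×10^13 kg; dividing by ρ_w = 1.023 g cm⁻³ = 1023 kg m⁻³ gives 1.051×10^10 m³ of water.
The Fenis sea-ice cover is floating and already displaces its own weight of water, so its melt adds essentially nothing to sea level.
Total added water ≈ 6.756×10^11 m³ over 3.69×10^14 m² → Δh = 1.83×10^-3 m = 1.8 mm.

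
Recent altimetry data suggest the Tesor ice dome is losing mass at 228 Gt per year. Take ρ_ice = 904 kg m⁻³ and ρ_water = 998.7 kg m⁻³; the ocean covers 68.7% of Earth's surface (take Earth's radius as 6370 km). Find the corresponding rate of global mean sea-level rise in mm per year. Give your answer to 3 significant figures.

≈ 0.652 mm/yr

ρ_w = 998.7 kg m⁻³. Annual water volume added = 228 Gt / ρ_w = 2.280×10^14 kg / 998.7 kg m⁻³ = 2.283×10^11 m³.
Δh per year = 2.283×10^11 / 3.50×10^14 = 6.52×10^-4 m = 0.652 mm.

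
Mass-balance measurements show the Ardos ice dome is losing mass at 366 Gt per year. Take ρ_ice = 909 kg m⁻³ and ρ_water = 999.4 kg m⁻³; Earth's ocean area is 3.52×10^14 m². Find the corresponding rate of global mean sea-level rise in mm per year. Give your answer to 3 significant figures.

≈ 1.04 mm/yr

ρ_w = 999.4 kg m⁻³. Annual water volume added = 366 Gt / ρ_w = 3.660×10^14 kg / 999.4 kg m⁻³ = 3.662×10^11 m³.
Δh per year = 3.662×10^11 / 3.52×10^14 = 1.04×10^-3 m = 1.04 mm.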